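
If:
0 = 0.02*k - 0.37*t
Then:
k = 18.5*t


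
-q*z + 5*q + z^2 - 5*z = (-q + z)*(z - 5)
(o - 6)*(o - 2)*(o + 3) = o^3 - 5*o^2 - 12*o + 36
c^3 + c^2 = c^2*(c + 1)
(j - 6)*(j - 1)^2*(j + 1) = j^4 - 7*j^3 + 5*j^2 + 7*j - 6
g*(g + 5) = g^2 + 5*g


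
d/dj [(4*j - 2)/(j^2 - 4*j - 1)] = 4*(-j^2 + j - 3)/(j^4 - 8*j^3 + 14*j^2 + 8*j + 1)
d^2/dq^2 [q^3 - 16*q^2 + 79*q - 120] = 6*q - 32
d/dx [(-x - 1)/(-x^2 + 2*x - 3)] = (x^2 - 2*x - 2*(x - 1)*(x + 1) + 3)/(x^2 - 2*x + 3)^2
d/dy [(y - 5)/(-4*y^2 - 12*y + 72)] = (-y^2 - 3*y + (y - 5)*(2*y + 3) + 18)/(4*(y^2 + 3*y - 18)^2)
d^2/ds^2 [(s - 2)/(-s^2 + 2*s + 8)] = 2*(4*(s - 2)*(s - 1)^2 + (3*s - 4)*(-s^2 + 2*s + 8))/(-s^2 + 2*s + 8)^3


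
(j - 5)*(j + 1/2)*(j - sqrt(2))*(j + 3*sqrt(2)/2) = j^4 - 9*j^3/2 + sqrt(2)*j^3/2 - 11*j^2/2 - 9*sqrt(2)*j^2/4 - 5*sqrt(2)*j/4 + 27*j/2 + 15/2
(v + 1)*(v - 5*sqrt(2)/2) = v^2 - 5*sqrt(2)*v/2 + v - 5*sqrt(2)/2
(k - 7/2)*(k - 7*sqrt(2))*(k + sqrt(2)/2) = k^3 - 13*sqrt(2)*k^2/2 - 7*k^2/2 - 7*k + 91*sqrt(2)*k/4 + 49/2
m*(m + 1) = m^2 + m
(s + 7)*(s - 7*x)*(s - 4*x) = s^3 - 11*s^2*x + 7*s^2 + 28*s*x^2 - 77*s*x + 196*x^2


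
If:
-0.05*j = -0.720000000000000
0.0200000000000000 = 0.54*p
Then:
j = 14.40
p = 0.04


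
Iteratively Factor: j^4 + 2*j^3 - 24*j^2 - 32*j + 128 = (j - 4)*(j^3 + 6*j^2 - 32) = (j - 4)*(j + 4)*(j^2 + 2*j - 8) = (j - 4)*(j - 2)*(j + 4)*(j + 4)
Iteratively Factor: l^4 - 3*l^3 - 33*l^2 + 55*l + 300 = (l + 4)*(l^3 - 7*l^2 - 5*l + 75) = (l - 5)*(l + 4)*(l^2 - 2*l - 15) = (l - 5)*(l + 3)*(l + 4)*(l - 5)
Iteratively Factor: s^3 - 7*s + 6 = (s + 3)*(s^2 - 3*s + 2) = (s - 1)*(s + 3)*(s - 2)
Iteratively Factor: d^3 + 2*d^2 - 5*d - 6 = (d + 1)*(d^2 + d - 6) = (d + 1)*(d + 3)*(d - 2)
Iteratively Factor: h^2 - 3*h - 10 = (h - 5)*(h + 2)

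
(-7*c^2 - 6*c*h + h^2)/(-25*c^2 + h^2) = (7*c^2 + 6*c*h - h^2)/(25*c^2 - h^2)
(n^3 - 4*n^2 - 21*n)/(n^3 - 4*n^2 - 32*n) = (-n^2 + 4*n + 21)/(-n^2 + 4*n + 32)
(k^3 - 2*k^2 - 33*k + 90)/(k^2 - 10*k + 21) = (k^2 + k - 30)/(k - 7)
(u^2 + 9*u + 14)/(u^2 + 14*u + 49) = (u + 2)/(u + 7)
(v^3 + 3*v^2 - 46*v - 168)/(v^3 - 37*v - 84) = (v + 6)/(v + 3)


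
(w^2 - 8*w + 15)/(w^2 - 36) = (w^2 - 8*w + 15)/(w^2 - 36)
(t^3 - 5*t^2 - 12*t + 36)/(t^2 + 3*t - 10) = (t^2 - 3*t - 18)/(t + 5)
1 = 1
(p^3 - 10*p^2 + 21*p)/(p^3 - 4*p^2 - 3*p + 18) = p*(p - 7)/(p^2 - p - 6)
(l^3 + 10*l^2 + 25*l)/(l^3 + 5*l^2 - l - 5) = l*(l + 5)/(l^2 - 1)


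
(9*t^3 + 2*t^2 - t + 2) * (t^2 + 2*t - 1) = 9*t^5 + 20*t^4 - 6*t^3 - 2*t^2 + 5*t - 2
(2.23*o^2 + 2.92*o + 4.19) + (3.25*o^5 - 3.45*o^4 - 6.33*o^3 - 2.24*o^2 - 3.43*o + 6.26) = 3.25*o^5 - 3.45*o^4 - 6.33*o^3 - 0.0100000000000002*o^2 - 0.51*o + 10.45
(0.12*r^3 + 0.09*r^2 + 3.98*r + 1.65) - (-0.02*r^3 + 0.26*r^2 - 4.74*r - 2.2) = 0.14*r^3 - 0.17*r^2 + 8.72*r + 3.85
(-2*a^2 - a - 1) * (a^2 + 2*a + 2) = -2*a^4 - 5*a^3 - 7*a^2 - 4*a - 2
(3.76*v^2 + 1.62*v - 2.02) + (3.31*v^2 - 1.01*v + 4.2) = 7.07*v^2 + 0.61*v + 2.18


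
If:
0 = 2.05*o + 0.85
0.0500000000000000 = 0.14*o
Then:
No Solution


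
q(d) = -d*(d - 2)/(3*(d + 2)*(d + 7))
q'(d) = d*(d - 2)/(3*(d + 2)*(d + 7)^2) + d*(d - 2)/(3*(d + 2)^2*(d + 7)) - d/(3*(d + 2)*(d + 7)) - (d - 2)/(3*(d + 2)*(d + 7)) = (-11*d^2 - 28*d + 28)/(3*(d^4 + 18*d^3 + 109*d^2 + 252*d + 196))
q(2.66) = -0.01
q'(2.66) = -0.02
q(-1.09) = -0.21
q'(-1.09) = 0.52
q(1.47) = 0.01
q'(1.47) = -0.01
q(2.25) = -0.00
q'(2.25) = -0.02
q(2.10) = -0.00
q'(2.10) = -0.02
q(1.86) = 0.00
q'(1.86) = -0.02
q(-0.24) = -0.02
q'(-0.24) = 0.08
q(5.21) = -0.06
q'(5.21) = -0.02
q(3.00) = -0.02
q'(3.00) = -0.02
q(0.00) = 0.00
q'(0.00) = 0.05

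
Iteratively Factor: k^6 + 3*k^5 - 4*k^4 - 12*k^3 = (k + 3)*(k^5 - 4*k^3) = (k + 2)*(k + 3)*(k^4 - 2*k^3) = k*(k + 2)*(k + 3)*(k^3 - 2*k^2) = k*(k - 2)*(k + 2)*(k + 3)*(k^2) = k^2*(k - 2)*(k + 2)*(k + 3)*(k)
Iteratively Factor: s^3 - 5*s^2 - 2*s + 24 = (s - 4)*(s^2 - s - 6) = (s - 4)*(s + 2)*(s - 3)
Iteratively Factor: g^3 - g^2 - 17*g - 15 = (g + 3)*(g^2 - 4*g - 5) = (g + 1)*(g + 3)*(g - 5)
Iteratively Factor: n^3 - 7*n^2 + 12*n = (n)*(n^2 - 7*n + 12) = n*(n - 4)*(n - 3)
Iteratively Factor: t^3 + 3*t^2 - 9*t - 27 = (t + 3)*(t^2 - 9) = (t - 3)*(t + 3)*(t + 3)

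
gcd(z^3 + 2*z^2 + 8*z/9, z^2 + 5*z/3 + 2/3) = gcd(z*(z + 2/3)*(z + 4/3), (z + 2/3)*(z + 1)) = z + 2/3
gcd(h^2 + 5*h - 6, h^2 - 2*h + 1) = h - 1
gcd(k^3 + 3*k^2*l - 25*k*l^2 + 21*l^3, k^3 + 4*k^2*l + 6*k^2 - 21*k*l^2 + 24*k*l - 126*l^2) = k^2 + 4*k*l - 21*l^2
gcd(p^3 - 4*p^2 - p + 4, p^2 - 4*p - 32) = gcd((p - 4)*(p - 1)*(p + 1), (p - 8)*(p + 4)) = 1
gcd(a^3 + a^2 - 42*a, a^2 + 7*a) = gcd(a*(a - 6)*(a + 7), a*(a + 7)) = a^2 + 7*a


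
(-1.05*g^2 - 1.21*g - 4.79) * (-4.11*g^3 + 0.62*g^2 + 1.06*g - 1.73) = 4.3155*g^5 + 4.3221*g^4 + 17.8237*g^3 - 2.4359*g^2 - 2.9841*g + 8.2867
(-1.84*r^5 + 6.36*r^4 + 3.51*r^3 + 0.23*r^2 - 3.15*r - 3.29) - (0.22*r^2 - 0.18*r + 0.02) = -1.84*r^5 + 6.36*r^4 + 3.51*r^3 + 0.01*r^2 - 2.97*r - 3.31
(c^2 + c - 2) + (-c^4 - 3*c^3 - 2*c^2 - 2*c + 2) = -c^4 - 3*c^3 - c^2 - c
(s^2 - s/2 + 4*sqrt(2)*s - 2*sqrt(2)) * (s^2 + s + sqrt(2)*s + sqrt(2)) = s^4 + s^3/2 + 5*sqrt(2)*s^3 + 5*sqrt(2)*s^2/2 + 15*s^2/2 - 5*sqrt(2)*s/2 + 4*s - 4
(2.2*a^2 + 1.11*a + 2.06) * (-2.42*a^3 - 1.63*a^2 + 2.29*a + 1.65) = -5.324*a^5 - 6.2722*a^4 - 1.7565*a^3 + 2.8141*a^2 + 6.5489*a + 3.399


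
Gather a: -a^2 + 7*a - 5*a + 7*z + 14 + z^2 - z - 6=-a^2 + 2*a + z^2 + 6*z + 8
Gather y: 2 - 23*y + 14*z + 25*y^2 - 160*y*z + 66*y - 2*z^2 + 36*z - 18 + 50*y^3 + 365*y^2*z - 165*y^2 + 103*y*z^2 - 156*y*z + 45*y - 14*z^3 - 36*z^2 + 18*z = 50*y^3 + y^2*(365*z - 140) + y*(103*z^2 - 316*z + 88) - 14*z^3 - 38*z^2 + 68*z - 16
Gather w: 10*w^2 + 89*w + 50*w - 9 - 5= 10*w^2 + 139*w - 14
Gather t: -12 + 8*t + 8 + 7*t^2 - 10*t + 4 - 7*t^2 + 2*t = 0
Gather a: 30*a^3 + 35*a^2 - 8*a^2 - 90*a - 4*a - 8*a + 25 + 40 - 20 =30*a^3 + 27*a^2 - 102*a + 45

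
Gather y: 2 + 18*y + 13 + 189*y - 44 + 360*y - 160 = 567*y - 189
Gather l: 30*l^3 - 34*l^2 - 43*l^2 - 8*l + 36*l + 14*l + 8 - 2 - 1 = 30*l^3 - 77*l^2 + 42*l + 5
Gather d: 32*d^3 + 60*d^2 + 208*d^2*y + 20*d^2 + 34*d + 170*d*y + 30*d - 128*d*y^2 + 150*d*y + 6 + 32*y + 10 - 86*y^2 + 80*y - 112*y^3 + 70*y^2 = 32*d^3 + d^2*(208*y + 80) + d*(-128*y^2 + 320*y + 64) - 112*y^3 - 16*y^2 + 112*y + 16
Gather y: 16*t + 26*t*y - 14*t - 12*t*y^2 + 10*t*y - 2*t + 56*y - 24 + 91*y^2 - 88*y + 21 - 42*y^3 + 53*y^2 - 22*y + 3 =-42*y^3 + y^2*(144 - 12*t) + y*(36*t - 54)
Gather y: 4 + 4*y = 4*y + 4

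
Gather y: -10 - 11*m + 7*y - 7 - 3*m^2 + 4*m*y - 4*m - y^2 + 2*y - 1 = -3*m^2 - 15*m - y^2 + y*(4*m + 9) - 18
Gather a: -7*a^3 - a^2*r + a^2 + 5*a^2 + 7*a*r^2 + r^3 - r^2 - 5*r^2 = -7*a^3 + a^2*(6 - r) + 7*a*r^2 + r^3 - 6*r^2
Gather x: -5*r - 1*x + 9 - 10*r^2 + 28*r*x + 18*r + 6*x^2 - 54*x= -10*r^2 + 13*r + 6*x^2 + x*(28*r - 55) + 9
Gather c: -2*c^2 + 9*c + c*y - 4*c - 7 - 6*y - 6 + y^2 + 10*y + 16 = -2*c^2 + c*(y + 5) + y^2 + 4*y + 3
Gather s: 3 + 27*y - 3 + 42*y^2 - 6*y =42*y^2 + 21*y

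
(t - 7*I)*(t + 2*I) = t^2 - 5*I*t + 14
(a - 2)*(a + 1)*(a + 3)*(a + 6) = a^4 + 8*a^3 + 7*a^2 - 36*a - 36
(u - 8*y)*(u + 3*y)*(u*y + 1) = u^3*y - 5*u^2*y^2 + u^2 - 24*u*y^3 - 5*u*y - 24*y^2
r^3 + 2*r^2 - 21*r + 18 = (r - 3)*(r - 1)*(r + 6)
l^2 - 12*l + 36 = (l - 6)^2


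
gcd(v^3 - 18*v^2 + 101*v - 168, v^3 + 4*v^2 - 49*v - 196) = v - 7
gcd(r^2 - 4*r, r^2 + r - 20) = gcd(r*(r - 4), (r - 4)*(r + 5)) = r - 4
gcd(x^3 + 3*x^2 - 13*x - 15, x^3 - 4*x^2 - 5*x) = x + 1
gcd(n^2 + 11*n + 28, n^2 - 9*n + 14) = 1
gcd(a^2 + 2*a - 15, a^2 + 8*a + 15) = a + 5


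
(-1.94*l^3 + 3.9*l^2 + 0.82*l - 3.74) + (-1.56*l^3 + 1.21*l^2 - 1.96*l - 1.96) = -3.5*l^3 + 5.11*l^2 - 1.14*l - 5.7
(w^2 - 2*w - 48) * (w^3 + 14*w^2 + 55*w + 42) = w^5 + 12*w^4 - 21*w^3 - 740*w^2 - 2724*w - 2016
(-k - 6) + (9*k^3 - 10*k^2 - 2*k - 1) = 9*k^3 - 10*k^2 - 3*k - 7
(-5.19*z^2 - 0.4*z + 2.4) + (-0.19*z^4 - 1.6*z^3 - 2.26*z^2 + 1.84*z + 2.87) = -0.19*z^4 - 1.6*z^3 - 7.45*z^2 + 1.44*z + 5.27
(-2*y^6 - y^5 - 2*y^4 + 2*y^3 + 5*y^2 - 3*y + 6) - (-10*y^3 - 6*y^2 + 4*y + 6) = -2*y^6 - y^5 - 2*y^4 + 12*y^3 + 11*y^2 - 7*y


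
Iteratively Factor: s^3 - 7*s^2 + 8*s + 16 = (s - 4)*(s^2 - 3*s - 4) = (s - 4)*(s + 1)*(s - 4)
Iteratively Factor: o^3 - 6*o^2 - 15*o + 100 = (o - 5)*(o^2 - o - 20) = (o - 5)^2*(o + 4)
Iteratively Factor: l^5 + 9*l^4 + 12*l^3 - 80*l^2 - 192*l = (l + 4)*(l^4 + 5*l^3 - 8*l^2 - 48*l) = (l + 4)^2*(l^3 + l^2 - 12*l) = l*(l + 4)^2*(l^2 + l - 12) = l*(l + 4)^3*(l - 3)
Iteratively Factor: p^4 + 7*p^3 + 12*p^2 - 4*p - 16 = (p + 2)*(p^3 + 5*p^2 + 2*p - 8) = (p - 1)*(p + 2)*(p^2 + 6*p + 8) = (p - 1)*(p + 2)^2*(p + 4)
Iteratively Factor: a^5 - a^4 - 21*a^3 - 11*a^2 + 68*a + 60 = (a - 5)*(a^4 + 4*a^3 - a^2 - 16*a - 12) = (a - 5)*(a + 1)*(a^3 + 3*a^2 - 4*a - 12) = (a - 5)*(a + 1)*(a + 2)*(a^2 + a - 6) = (a - 5)*(a + 1)*(a + 2)*(a + 3)*(a - 2)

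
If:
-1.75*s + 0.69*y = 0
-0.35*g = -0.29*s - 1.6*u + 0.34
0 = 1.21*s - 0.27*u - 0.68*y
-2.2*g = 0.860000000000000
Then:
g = -0.39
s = -0.07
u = 0.14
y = -0.19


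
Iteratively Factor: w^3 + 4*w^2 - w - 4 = (w + 1)*(w^2 + 3*w - 4) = (w - 1)*(w + 1)*(w + 4)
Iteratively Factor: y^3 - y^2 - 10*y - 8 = (y + 2)*(y^2 - 3*y - 4) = (y + 1)*(y + 2)*(y - 4)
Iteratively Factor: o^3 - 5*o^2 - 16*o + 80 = (o - 5)*(o^2 - 16) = (o - 5)*(o - 4)*(o + 4)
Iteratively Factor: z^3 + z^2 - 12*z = (z + 4)*(z^2 - 3*z) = (z - 3)*(z + 4)*(z)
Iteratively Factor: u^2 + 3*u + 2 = (u + 1)*(u + 2)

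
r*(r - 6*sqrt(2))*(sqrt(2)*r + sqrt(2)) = sqrt(2)*r^3 - 12*r^2 + sqrt(2)*r^2 - 12*r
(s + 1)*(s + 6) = s^2 + 7*s + 6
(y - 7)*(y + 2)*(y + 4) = y^3 - y^2 - 34*y - 56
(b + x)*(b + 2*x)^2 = b^3 + 5*b^2*x + 8*b*x^2 + 4*x^3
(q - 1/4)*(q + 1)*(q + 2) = q^3 + 11*q^2/4 + 5*q/4 - 1/2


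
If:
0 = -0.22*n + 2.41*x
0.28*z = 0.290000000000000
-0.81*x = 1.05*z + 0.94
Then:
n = -27.42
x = -2.50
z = 1.04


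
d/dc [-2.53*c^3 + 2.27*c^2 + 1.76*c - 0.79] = -7.59*c^2 + 4.54*c + 1.76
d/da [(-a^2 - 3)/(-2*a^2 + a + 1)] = (-a^2 - 14*a + 3)/(4*a^4 - 4*a^3 - 3*a^2 + 2*a + 1)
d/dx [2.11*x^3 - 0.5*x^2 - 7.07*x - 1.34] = 6.33*x^2 - 1.0*x - 7.07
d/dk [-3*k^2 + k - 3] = 1 - 6*k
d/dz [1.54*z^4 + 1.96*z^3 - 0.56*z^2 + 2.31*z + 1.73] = 6.16*z^3 + 5.88*z^2 - 1.12*z + 2.31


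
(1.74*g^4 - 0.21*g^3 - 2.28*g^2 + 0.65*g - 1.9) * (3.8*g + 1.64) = 6.612*g^5 + 2.0556*g^4 - 9.0084*g^3 - 1.2692*g^2 - 6.154*g - 3.116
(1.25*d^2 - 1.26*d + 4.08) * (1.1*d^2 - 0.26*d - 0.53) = 1.375*d^4 - 1.711*d^3 + 4.1531*d^2 - 0.393*d - 2.1624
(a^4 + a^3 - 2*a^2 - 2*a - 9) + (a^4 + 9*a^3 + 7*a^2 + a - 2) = 2*a^4 + 10*a^3 + 5*a^2 - a - 11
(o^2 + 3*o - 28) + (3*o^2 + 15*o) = 4*o^2 + 18*o - 28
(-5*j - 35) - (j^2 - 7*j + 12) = -j^2 + 2*j - 47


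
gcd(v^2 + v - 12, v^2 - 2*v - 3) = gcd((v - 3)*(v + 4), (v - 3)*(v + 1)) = v - 3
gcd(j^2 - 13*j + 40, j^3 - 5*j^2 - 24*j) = j - 8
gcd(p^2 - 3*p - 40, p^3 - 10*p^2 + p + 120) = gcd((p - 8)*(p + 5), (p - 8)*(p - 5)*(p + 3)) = p - 8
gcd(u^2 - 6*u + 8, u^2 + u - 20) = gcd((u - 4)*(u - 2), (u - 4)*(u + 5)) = u - 4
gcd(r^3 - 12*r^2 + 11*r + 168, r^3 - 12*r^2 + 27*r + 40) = r - 8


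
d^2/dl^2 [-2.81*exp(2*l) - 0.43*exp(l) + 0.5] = (-11.24*exp(l) - 0.43)*exp(l)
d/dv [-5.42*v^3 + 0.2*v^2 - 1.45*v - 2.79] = -16.26*v^2 + 0.4*v - 1.45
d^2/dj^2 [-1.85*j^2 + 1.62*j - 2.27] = -3.70000000000000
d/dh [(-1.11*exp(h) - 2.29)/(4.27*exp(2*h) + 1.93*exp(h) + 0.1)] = (4.7397*exp(2*h) + 19.5566*exp(h) + 4.3087)*exp(h)/(18.2329*exp(4*h) + 16.4822*exp(3*h) + 4.5789*exp(2*h) + 0.386*exp(h) + 0.01)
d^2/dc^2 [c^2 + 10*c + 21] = 2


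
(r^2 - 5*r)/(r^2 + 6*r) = (r - 5)/(r + 6)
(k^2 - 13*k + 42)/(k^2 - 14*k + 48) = (k - 7)/(k - 8)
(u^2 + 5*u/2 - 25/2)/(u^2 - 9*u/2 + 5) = (u + 5)/(u - 2)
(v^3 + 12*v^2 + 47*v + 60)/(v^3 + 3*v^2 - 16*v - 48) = (v + 5)/(v - 4)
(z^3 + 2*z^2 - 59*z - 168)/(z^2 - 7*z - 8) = (z^2 + 10*z + 21)/(z + 1)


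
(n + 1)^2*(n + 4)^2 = n^4 + 10*n^3 + 33*n^2 + 40*n + 16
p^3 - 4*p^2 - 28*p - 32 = (p - 8)*(p + 2)^2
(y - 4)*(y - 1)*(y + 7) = y^3 + 2*y^2 - 31*y + 28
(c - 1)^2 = c^2 - 2*c + 1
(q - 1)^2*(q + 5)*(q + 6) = q^4 + 9*q^3 + 9*q^2 - 49*q + 30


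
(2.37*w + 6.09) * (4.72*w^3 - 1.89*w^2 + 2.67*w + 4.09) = 11.1864*w^4 + 24.2655*w^3 - 5.1822*w^2 + 25.9536*w + 24.9081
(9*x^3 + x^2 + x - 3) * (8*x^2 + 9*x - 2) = 72*x^5 + 89*x^4 - x^3 - 17*x^2 - 29*x + 6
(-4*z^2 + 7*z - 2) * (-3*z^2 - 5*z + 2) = 12*z^4 - z^3 - 37*z^2 + 24*z - 4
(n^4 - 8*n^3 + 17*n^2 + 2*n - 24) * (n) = n^5 - 8*n^4 + 17*n^3 + 2*n^2 - 24*n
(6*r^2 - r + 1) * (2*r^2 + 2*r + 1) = 12*r^4 + 10*r^3 + 6*r^2 + r + 1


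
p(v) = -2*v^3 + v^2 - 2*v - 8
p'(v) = -6*v^2 + 2*v - 2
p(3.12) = -65.25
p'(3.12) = -54.17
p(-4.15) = 160.47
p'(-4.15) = -113.64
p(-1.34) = 1.29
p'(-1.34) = -15.45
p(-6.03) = 478.93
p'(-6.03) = -232.23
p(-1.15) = -1.34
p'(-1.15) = -12.24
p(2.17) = -28.07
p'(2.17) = -25.91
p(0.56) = -9.16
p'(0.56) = -2.76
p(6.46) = -518.36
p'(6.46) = -239.47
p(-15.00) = 6997.00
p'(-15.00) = -1382.00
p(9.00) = -1403.00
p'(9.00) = -470.00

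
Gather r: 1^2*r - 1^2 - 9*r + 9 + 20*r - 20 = 12*r - 12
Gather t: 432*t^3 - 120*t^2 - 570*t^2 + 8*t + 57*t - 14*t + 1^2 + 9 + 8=432*t^3 - 690*t^2 + 51*t + 18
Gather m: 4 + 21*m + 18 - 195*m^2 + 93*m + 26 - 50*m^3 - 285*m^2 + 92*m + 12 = -50*m^3 - 480*m^2 + 206*m + 60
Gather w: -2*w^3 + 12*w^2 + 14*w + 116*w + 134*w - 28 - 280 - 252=-2*w^3 + 12*w^2 + 264*w - 560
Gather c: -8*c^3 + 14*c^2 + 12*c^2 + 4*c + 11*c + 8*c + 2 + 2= -8*c^3 + 26*c^2 + 23*c + 4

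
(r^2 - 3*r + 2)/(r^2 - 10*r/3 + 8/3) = 3*(r - 1)/(3*r - 4)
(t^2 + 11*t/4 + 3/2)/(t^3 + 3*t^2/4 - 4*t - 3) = 1/(t - 2)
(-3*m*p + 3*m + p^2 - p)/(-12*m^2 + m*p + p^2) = (p - 1)/(4*m + p)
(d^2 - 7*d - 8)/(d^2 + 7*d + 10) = (d^2 - 7*d - 8)/(d^2 + 7*d + 10)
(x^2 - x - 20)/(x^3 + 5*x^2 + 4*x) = (x - 5)/(x*(x + 1))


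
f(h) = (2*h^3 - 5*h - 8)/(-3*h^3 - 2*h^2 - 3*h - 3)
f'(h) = (6*h^2 - 5)/(-3*h^3 - 2*h^2 - 3*h - 3) + (9*h^2 + 4*h + 3)*(2*h^3 - 5*h - 8)/(-3*h^3 - 2*h^2 - 3*h - 3)^2 = (-4*h^4 - 42*h^3 - 100*h^2 - 32*h - 9)/(9*h^6 + 12*h^5 + 22*h^4 + 30*h^3 + 21*h^2 + 18*h + 9)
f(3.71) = -0.39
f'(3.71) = -0.12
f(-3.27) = -0.68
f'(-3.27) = 0.00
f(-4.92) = -0.69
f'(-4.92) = 0.00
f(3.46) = -0.36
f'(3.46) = -0.14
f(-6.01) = -0.69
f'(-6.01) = 0.00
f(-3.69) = -0.68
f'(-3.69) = 0.01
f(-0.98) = -5.91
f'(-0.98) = -53.27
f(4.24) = -0.44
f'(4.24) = -0.08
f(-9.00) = -0.69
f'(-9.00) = 0.00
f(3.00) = -0.28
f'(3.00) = -0.20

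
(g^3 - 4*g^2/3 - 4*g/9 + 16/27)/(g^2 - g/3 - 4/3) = (g^2 - 4/9)/(g + 1)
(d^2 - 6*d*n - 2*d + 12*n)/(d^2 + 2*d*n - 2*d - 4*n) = (d - 6*n)/(d + 2*n)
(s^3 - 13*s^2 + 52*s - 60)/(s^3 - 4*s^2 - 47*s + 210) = (s - 2)/(s + 7)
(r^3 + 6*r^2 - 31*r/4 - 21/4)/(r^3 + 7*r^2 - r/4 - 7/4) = (2*r - 3)/(2*r - 1)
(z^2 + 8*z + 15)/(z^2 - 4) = (z^2 + 8*z + 15)/(z^2 - 4)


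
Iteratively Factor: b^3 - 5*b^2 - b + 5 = (b - 5)*(b^2 - 1) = (b - 5)*(b + 1)*(b - 1)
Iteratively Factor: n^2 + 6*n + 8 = (n + 2)*(n + 4)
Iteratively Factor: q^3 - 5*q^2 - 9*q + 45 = (q + 3)*(q^2 - 8*q + 15) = (q - 3)*(q + 3)*(q - 5)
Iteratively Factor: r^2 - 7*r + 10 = (r - 5)*(r - 2)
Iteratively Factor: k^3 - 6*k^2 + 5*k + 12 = (k - 3)*(k^2 - 3*k - 4) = (k - 4)*(k - 3)*(k + 1)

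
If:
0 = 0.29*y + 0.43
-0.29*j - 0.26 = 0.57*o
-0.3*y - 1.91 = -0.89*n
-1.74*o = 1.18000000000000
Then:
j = 0.44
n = 1.65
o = -0.68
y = -1.48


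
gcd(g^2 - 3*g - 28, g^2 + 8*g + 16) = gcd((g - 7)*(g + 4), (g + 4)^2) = g + 4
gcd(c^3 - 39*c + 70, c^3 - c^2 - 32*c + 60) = c^2 - 7*c + 10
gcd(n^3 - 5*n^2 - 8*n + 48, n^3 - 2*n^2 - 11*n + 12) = n^2 - n - 12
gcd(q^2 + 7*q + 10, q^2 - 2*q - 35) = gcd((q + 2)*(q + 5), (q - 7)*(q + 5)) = q + 5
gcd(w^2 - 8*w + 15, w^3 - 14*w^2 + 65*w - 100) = w - 5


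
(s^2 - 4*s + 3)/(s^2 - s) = (s - 3)/s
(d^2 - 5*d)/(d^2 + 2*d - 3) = d*(d - 5)/(d^2 + 2*d - 3)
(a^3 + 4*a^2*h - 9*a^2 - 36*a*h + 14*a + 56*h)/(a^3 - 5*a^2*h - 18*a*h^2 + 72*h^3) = (a^2 - 9*a + 14)/(a^2 - 9*a*h + 18*h^2)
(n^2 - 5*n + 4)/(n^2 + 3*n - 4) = (n - 4)/(n + 4)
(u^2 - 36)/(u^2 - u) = (u^2 - 36)/(u*(u - 1))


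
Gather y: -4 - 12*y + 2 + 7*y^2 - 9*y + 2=7*y^2 - 21*y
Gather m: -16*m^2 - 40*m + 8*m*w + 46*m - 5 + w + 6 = -16*m^2 + m*(8*w + 6) + w + 1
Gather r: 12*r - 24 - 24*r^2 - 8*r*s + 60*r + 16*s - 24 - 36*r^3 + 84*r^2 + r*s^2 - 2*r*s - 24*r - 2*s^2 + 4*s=-36*r^3 + 60*r^2 + r*(s^2 - 10*s + 48) - 2*s^2 + 20*s - 48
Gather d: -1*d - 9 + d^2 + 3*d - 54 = d^2 + 2*d - 63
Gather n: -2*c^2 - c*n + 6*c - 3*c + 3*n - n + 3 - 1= -2*c^2 + 3*c + n*(2 - c) + 2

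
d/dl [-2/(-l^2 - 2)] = -4*l/(l^2 + 2)^2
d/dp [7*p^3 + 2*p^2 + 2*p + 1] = 21*p^2 + 4*p + 2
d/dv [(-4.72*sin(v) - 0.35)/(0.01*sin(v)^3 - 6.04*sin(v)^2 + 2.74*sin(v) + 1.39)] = (0.0944*sin(v)^3 - 28.4983*sin(v)^2 - 4.228*sin(v) - 5.6018)*cos(v)/(0.0001*sin(v)^6 - 0.1208*sin(v)^5 + 36.5364*sin(v)^4 - 33.0714*sin(v)^3 - 9.2836*sin(v)^2 + 7.6172*sin(v) + 1.9321)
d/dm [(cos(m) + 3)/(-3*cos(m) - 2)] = -7*sin(m)/(3*cos(m) + 2)^2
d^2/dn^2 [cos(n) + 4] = -cos(n)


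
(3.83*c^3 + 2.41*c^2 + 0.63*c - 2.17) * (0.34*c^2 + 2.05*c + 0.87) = 1.3022*c^5 + 8.6709*c^4 + 8.4868*c^3 + 2.6504*c^2 - 3.9004*c - 1.8879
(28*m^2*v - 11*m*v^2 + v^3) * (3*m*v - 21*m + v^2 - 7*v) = 84*m^3*v^2 - 588*m^3*v - 5*m^2*v^3 + 35*m^2*v^2 - 8*m*v^4 + 56*m*v^3 + v^5 - 7*v^4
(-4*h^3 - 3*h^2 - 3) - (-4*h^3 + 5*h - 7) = -3*h^2 - 5*h + 4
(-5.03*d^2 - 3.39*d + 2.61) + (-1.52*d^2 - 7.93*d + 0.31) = -6.55*d^2 - 11.32*d + 2.92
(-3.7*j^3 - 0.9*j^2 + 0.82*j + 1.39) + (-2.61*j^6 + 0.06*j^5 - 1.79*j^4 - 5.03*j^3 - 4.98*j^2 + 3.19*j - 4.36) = -2.61*j^6 + 0.06*j^5 - 1.79*j^4 - 8.73*j^3 - 5.88*j^2 + 4.01*j - 2.97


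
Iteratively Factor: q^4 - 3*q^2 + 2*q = (q)*(q^3 - 3*q + 2) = q*(q - 1)*(q^2 + q - 2) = q*(q - 1)^2*(q + 2)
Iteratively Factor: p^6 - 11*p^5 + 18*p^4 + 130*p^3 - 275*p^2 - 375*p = (p - 5)*(p^5 - 6*p^4 - 12*p^3 + 70*p^2 + 75*p) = (p - 5)*(p + 1)*(p^4 - 7*p^3 - 5*p^2 + 75*p) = p*(p - 5)*(p + 1)*(p^3 - 7*p^2 - 5*p + 75) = p*(p - 5)^2*(p + 1)*(p^2 - 2*p - 15) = p*(p - 5)^3*(p + 1)*(p + 3)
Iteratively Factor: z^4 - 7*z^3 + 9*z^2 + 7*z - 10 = (z + 1)*(z^3 - 8*z^2 + 17*z - 10) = (z - 5)*(z + 1)*(z^2 - 3*z + 2) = (z - 5)*(z - 1)*(z + 1)*(z - 2)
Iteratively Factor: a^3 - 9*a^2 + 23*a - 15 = (a - 3)*(a^2 - 6*a + 5) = (a - 3)*(a - 1)*(a - 5)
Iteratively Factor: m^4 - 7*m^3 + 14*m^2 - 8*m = (m - 2)*(m^3 - 5*m^2 + 4*m) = m*(m - 2)*(m^2 - 5*m + 4) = m*(m - 2)*(m - 1)*(m - 4)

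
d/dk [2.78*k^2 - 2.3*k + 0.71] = 5.56*k - 2.3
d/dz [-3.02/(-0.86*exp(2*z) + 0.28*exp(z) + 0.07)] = (0.8456 - 5.1944*exp(z))*exp(z)/(-0.86*exp(2*z) + 0.28*exp(z) + 0.07)^2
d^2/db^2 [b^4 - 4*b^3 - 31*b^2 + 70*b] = 12*b^2 - 24*b - 62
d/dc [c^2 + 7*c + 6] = 2*c + 7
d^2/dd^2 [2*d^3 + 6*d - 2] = 12*d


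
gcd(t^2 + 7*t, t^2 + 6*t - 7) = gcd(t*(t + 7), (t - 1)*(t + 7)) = t + 7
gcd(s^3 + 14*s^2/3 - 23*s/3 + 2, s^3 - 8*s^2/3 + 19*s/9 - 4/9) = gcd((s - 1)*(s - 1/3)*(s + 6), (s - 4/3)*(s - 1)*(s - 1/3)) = s^2 - 4*s/3 + 1/3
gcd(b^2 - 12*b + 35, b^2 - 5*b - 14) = b - 7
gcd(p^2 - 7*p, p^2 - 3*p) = p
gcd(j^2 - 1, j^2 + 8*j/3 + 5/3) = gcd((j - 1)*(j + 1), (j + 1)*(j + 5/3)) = j + 1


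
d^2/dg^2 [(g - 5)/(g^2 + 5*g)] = 2*(-3*g^2*(g + 5) + (g - 5)*(2*g + 5)^2)/(g^3*(g + 5)^3)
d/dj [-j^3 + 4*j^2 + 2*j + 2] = -3*j^2 + 8*j + 2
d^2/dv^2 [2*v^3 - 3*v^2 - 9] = 12*v - 6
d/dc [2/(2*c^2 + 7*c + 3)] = 2*(-4*c - 7)/(2*c^2 + 7*c + 3)^2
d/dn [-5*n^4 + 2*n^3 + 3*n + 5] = -20*n^3 + 6*n^2 + 3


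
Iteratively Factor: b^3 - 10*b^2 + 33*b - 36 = (b - 4)*(b^2 - 6*b + 9) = (b - 4)*(b - 3)*(b - 3)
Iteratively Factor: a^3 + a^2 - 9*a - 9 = (a + 1)*(a^2 - 9) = (a + 1)*(a + 3)*(a - 3)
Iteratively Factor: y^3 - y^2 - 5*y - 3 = (y - 3)*(y^2 + 2*y + 1) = (y - 3)*(y + 1)*(y + 1)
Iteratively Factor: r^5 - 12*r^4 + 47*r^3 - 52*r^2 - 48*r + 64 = (r - 4)*(r^4 - 8*r^3 + 15*r^2 + 8*r - 16) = (r - 4)*(r - 1)*(r^3 - 7*r^2 + 8*r + 16) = (r - 4)^2*(r - 1)*(r^2 - 3*r - 4) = (r - 4)^3*(r - 1)*(r + 1)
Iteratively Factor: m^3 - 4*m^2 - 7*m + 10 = (m - 5)*(m^2 + m - 2) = (m - 5)*(m + 2)*(m - 1)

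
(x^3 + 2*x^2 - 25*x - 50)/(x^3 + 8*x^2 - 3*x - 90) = (x^2 - 3*x - 10)/(x^2 + 3*x - 18)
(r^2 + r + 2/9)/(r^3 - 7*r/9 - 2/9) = 1/(r - 1)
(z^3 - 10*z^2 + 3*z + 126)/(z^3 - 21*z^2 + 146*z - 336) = (z + 3)/(z - 8)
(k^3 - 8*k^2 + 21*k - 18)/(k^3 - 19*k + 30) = (k - 3)/(k + 5)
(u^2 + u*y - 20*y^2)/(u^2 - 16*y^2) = (u + 5*y)/(u + 4*y)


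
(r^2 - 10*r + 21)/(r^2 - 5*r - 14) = (r - 3)/(r + 2)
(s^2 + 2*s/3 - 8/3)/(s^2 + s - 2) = (s - 4/3)/(s - 1)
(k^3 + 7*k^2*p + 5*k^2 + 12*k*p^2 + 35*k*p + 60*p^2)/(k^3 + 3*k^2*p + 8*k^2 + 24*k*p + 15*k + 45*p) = (k + 4*p)/(k + 3)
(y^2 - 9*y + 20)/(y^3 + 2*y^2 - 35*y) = (y - 4)/(y*(y + 7))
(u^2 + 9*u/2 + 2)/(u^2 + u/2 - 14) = (2*u + 1)/(2*u - 7)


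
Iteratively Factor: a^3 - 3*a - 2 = (a + 1)*(a^2 - a - 2) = (a - 2)*(a + 1)*(a + 1)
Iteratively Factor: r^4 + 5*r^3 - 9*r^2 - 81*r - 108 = (r + 3)*(r^3 + 2*r^2 - 15*r - 36) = (r - 4)*(r + 3)*(r^2 + 6*r + 9) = (r - 4)*(r + 3)^2*(r + 3)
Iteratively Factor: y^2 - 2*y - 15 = (y + 3)*(y - 5)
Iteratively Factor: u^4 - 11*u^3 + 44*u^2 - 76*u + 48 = (u - 4)*(u^3 - 7*u^2 + 16*u - 12) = (u - 4)*(u - 3)*(u^2 - 4*u + 4) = (u - 4)*(u - 3)*(u - 2)*(u - 2)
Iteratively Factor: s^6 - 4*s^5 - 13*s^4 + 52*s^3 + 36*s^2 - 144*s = (s + 3)*(s^5 - 7*s^4 + 8*s^3 + 28*s^2 - 48*s) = s*(s + 3)*(s^4 - 7*s^3 + 8*s^2 + 28*s - 48) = s*(s + 2)*(s + 3)*(s^3 - 9*s^2 + 26*s - 24) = s*(s - 4)*(s + 2)*(s + 3)*(s^2 - 5*s + 6) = s*(s - 4)*(s - 3)*(s + 2)*(s + 3)*(s - 2)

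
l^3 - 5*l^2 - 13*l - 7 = (l - 7)*(l + 1)^2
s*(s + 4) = s^2 + 4*s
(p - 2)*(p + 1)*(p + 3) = p^3 + 2*p^2 - 5*p - 6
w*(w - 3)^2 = w^3 - 6*w^2 + 9*w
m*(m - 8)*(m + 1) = m^3 - 7*m^2 - 8*m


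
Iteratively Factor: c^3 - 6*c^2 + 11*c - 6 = (c - 1)*(c^2 - 5*c + 6) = (c - 2)*(c - 1)*(c - 3)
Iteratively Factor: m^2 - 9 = (m - 3)*(m + 3)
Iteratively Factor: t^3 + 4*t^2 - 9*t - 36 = (t + 3)*(t^2 + t - 12) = (t + 3)*(t + 4)*(t - 3)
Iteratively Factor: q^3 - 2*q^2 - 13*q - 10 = (q + 2)*(q^2 - 4*q - 5) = (q + 1)*(q + 2)*(q - 5)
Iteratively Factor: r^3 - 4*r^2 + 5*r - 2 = (r - 1)*(r^2 - 3*r + 2) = (r - 1)^2*(r - 2)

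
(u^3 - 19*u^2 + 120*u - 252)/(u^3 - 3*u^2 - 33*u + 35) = (u^2 - 12*u + 36)/(u^2 + 4*u - 5)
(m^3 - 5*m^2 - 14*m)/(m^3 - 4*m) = (m - 7)/(m - 2)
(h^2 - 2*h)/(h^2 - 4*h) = (h - 2)/(h - 4)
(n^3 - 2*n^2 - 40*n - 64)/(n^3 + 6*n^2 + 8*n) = (n - 8)/n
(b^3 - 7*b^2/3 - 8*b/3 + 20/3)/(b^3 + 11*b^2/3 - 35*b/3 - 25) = (b^2 - 4*b + 4)/(b^2 + 2*b - 15)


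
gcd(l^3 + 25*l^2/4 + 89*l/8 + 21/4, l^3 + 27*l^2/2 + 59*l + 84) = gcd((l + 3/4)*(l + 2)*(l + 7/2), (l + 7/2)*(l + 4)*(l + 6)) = l + 7/2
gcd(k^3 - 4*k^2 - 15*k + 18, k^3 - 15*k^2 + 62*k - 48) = k^2 - 7*k + 6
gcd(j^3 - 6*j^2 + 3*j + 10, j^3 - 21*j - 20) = j^2 - 4*j - 5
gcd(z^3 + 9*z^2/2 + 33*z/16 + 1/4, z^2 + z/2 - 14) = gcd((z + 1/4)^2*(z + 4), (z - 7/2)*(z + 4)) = z + 4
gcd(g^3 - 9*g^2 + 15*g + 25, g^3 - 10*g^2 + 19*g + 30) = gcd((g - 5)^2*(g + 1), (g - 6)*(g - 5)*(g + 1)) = g^2 - 4*g - 5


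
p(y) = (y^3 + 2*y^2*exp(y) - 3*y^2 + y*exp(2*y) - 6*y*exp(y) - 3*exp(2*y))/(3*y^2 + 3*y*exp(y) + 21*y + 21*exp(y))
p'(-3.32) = -1.40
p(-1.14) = 0.19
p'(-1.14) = -0.39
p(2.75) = -0.16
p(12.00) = 25700.02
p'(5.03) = 12.30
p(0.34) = -0.21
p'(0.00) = -0.22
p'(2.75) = 0.50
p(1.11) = -0.32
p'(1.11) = -0.10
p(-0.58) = 0.00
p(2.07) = -0.34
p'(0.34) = -0.18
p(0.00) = -0.14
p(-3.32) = 1.88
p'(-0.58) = -0.29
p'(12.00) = 27201.21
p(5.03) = 8.89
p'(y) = (2*y^2*exp(y) + 3*y^2 + 2*y*exp(2*y) - 2*y*exp(y) - 6*y - 5*exp(2*y) - 6*exp(y))/(3*y^2 + 3*y*exp(y) + 21*y + 21*exp(y)) + (-3*y*exp(y) - 6*y - 24*exp(y) - 21)*(y^3 + 2*y^2*exp(y) - 3*y^2 + y*exp(2*y) - 6*y*exp(y) - 3*exp(2*y))/(3*y^2 + 3*y*exp(y) + 21*y + 21*exp(y))^2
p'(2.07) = 0.10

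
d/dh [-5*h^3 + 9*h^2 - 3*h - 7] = -15*h^2 + 18*h - 3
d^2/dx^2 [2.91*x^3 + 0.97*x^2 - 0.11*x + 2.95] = 17.46*x + 1.94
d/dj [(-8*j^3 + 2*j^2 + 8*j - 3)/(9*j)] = -16*j/9 + 2/9 + 1/(3*j^2)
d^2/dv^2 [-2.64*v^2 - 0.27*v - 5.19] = -5.28000000000000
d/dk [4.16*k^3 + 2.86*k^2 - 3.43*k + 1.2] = 12.48*k^2 + 5.72*k - 3.43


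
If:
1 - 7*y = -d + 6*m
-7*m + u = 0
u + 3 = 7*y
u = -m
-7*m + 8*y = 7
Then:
No Solution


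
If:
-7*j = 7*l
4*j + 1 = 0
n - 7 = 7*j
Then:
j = -1/4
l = 1/4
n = 21/4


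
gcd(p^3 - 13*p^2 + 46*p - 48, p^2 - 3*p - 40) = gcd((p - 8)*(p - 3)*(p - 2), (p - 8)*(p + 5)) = p - 8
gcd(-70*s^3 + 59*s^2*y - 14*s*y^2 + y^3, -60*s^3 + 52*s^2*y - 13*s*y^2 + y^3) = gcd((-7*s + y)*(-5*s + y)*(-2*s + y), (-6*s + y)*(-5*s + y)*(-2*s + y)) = 10*s^2 - 7*s*y + y^2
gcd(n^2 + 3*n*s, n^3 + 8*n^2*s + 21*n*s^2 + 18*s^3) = n + 3*s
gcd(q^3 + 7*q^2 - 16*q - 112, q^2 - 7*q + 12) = q - 4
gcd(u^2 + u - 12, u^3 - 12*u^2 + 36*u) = 1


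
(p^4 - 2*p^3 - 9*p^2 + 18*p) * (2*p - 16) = 2*p^5 - 20*p^4 + 14*p^3 + 180*p^2 - 288*p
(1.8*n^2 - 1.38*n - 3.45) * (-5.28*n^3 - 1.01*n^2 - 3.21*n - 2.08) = -9.504*n^5 + 5.4684*n^4 + 13.8318*n^3 + 4.1703*n^2 + 13.9449*n + 7.176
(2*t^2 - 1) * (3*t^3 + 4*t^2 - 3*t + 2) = 6*t^5 + 8*t^4 - 9*t^3 + 3*t - 2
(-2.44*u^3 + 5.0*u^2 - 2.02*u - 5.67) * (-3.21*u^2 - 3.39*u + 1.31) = 7.8324*u^5 - 7.7784*u^4 - 13.6622*u^3 + 31.5985*u^2 + 16.5751*u - 7.4277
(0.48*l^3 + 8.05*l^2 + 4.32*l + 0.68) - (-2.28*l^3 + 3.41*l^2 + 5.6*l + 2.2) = 2.76*l^3 + 4.64*l^2 - 1.28*l - 1.52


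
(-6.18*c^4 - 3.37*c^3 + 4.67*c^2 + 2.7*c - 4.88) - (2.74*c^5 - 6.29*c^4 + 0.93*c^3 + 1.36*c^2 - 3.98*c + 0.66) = -2.74*c^5 + 0.11*c^4 - 4.3*c^3 + 3.31*c^2 + 6.68*c - 5.54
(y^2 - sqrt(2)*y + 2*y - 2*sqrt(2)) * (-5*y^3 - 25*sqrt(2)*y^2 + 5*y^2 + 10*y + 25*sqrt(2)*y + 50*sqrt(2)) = -5*y^5 - 20*sqrt(2)*y^4 - 5*y^4 - 20*sqrt(2)*y^3 + 70*y^3 + 70*y^2 + 80*sqrt(2)*y^2 - 200*y + 80*sqrt(2)*y - 200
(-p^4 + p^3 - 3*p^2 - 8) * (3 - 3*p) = 3*p^5 - 6*p^4 + 12*p^3 - 9*p^2 + 24*p - 24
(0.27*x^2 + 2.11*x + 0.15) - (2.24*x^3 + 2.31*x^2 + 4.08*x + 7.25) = -2.24*x^3 - 2.04*x^2 - 1.97*x - 7.1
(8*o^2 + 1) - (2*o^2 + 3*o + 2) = 6*o^2 - 3*o - 1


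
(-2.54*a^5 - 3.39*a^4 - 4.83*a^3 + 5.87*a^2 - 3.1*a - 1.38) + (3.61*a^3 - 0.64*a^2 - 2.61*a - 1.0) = -2.54*a^5 - 3.39*a^4 - 1.22*a^3 + 5.23*a^2 - 5.71*a - 2.38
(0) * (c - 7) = 0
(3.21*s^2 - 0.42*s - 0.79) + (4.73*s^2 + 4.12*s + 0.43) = 7.94*s^2 + 3.7*s - 0.36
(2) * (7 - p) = 14 - 2*p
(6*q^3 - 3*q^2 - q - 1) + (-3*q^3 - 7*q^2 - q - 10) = 3*q^3 - 10*q^2 - 2*q - 11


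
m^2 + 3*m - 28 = (m - 4)*(m + 7)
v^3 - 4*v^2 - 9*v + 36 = (v - 4)*(v - 3)*(v + 3)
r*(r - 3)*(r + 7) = r^3 + 4*r^2 - 21*r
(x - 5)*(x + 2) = x^2 - 3*x - 10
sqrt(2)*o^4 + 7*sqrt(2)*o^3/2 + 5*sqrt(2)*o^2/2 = o^2*(o + 5/2)*(sqrt(2)*o + sqrt(2))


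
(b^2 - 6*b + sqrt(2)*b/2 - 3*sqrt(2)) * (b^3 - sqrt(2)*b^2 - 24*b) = b^5 - 6*b^4 - sqrt(2)*b^4/2 - 25*b^3 + 3*sqrt(2)*b^3 - 12*sqrt(2)*b^2 + 150*b^2 + 72*sqrt(2)*b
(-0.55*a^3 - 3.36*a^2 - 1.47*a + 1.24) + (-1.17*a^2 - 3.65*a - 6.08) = -0.55*a^3 - 4.53*a^2 - 5.12*a - 4.84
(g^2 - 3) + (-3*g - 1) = g^2 - 3*g - 4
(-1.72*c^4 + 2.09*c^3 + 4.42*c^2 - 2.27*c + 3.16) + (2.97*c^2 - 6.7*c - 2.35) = -1.72*c^4 + 2.09*c^3 + 7.39*c^2 - 8.97*c + 0.81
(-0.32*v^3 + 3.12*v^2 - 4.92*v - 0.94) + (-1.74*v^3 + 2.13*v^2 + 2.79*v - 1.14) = -2.06*v^3 + 5.25*v^2 - 2.13*v - 2.08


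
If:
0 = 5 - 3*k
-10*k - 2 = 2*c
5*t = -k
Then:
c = -28/3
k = 5/3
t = -1/3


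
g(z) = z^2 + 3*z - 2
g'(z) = 2*z + 3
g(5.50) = 44.75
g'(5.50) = 14.00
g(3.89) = 24.80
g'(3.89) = 10.78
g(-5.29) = 10.11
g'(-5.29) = -7.58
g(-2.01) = -3.99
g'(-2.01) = -1.02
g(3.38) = 19.56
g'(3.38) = 9.76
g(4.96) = 37.48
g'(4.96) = 12.92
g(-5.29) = 10.11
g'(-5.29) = -7.58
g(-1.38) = -4.24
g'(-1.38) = 0.24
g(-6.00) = 16.00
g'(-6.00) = -9.00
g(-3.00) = -2.00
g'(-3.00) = -3.00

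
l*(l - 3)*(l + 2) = l^3 - l^2 - 6*l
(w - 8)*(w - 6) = w^2 - 14*w + 48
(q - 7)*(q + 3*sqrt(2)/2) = q^2 - 7*q + 3*sqrt(2)*q/2 - 21*sqrt(2)/2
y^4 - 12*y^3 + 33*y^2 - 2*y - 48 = (y - 8)*(y - 3)*(y - 2)*(y + 1)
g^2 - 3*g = g*(g - 3)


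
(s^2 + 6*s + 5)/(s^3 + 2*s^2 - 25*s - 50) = (s + 1)/(s^2 - 3*s - 10)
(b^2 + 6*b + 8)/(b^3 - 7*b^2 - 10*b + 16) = (b + 4)/(b^2 - 9*b + 8)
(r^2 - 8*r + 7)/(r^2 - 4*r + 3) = (r - 7)/(r - 3)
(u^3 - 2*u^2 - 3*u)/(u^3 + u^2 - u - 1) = u*(u - 3)/(u^2 - 1)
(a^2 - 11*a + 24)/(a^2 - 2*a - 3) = (a - 8)/(a + 1)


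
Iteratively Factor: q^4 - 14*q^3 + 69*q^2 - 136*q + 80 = (q - 1)*(q^3 - 13*q^2 + 56*q - 80) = (q - 4)*(q - 1)*(q^2 - 9*q + 20) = (q - 4)^2*(q - 1)*(q - 5)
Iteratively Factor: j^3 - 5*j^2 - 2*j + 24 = (j + 2)*(j^2 - 7*j + 12) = (j - 4)*(j + 2)*(j - 3)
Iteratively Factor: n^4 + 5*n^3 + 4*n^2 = (n + 4)*(n^3 + n^2) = n*(n + 4)*(n^2 + n) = n*(n + 1)*(n + 4)*(n)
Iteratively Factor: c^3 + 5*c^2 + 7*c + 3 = (c + 1)*(c^2 + 4*c + 3) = (c + 1)*(c + 3)*(c + 1)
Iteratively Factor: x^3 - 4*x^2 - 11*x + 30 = (x - 5)*(x^2 + x - 6) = (x - 5)*(x + 3)*(x - 2)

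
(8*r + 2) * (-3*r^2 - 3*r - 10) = -24*r^3 - 30*r^2 - 86*r - 20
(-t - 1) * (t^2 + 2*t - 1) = -t^3 - 3*t^2 - t + 1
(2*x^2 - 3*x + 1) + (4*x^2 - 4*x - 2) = 6*x^2 - 7*x - 1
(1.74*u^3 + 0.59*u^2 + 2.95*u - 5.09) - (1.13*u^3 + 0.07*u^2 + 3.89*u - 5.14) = 0.61*u^3 + 0.52*u^2 - 0.94*u + 0.0499999999999998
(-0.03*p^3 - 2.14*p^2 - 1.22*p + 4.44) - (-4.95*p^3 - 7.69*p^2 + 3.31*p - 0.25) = 4.92*p^3 + 5.55*p^2 - 4.53*p + 4.69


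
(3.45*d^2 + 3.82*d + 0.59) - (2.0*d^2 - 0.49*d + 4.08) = 1.45*d^2 + 4.31*d - 3.49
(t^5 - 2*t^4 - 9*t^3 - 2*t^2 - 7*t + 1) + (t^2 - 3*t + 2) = t^5 - 2*t^4 - 9*t^3 - t^2 - 10*t + 3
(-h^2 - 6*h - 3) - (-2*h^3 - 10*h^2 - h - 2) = 2*h^3 + 9*h^2 - 5*h - 1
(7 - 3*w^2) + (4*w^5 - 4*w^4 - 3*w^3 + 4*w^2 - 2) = 4*w^5 - 4*w^4 - 3*w^3 + w^2 + 5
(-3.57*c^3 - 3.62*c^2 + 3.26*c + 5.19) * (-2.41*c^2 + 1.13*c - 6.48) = 8.6037*c^5 + 4.6901*c^4 + 11.1864*c^3 + 14.6335*c^2 - 15.2601*c - 33.6312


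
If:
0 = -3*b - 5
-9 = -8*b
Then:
No Solution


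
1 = 1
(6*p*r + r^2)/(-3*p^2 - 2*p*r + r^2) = r*(-6*p - r)/(3*p^2 + 2*p*r - r^2)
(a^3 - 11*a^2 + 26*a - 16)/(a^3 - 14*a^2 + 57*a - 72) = (a^2 - 3*a + 2)/(a^2 - 6*a + 9)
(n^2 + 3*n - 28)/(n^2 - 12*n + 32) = (n + 7)/(n - 8)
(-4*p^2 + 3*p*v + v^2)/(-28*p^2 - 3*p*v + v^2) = (p - v)/(7*p - v)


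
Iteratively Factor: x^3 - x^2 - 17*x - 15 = (x + 1)*(x^2 - 2*x - 15) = (x - 5)*(x + 1)*(x + 3)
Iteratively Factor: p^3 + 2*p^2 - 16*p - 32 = (p - 4)*(p^2 + 6*p + 8) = (p - 4)*(p + 2)*(p + 4)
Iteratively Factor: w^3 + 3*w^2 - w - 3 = (w + 3)*(w^2 - 1) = (w - 1)*(w + 3)*(w + 1)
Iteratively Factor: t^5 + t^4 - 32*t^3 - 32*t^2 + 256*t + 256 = (t - 4)*(t^4 + 5*t^3 - 12*t^2 - 80*t - 64) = (t - 4)*(t + 4)*(t^3 + t^2 - 16*t - 16) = (t - 4)*(t + 1)*(t + 4)*(t^2 - 16) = (t - 4)^2*(t + 1)*(t + 4)*(t + 4)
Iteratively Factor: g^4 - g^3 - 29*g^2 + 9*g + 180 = (g + 4)*(g^3 - 5*g^2 - 9*g + 45) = (g - 3)*(g + 4)*(g^2 - 2*g - 15) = (g - 5)*(g - 3)*(g + 4)*(g + 3)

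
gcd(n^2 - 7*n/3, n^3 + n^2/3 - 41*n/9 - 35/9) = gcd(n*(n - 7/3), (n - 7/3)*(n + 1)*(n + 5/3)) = n - 7/3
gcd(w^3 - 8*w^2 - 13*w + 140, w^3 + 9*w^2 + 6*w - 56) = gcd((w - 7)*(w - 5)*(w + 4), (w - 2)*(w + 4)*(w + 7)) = w + 4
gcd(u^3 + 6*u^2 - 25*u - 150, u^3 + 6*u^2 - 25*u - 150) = u^3 + 6*u^2 - 25*u - 150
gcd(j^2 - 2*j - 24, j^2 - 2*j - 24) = j^2 - 2*j - 24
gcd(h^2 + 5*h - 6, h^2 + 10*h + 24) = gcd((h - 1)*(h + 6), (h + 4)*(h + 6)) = h + 6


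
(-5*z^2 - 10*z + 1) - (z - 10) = -5*z^2 - 11*z + 11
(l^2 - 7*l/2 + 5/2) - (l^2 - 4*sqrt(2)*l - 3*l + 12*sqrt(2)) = -l/2 + 4*sqrt(2)*l - 12*sqrt(2) + 5/2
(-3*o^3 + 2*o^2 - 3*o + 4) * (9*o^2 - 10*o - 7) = -27*o^5 + 48*o^4 - 26*o^3 + 52*o^2 - 19*o - 28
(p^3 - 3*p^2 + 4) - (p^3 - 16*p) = -3*p^2 + 16*p + 4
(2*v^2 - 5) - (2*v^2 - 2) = -3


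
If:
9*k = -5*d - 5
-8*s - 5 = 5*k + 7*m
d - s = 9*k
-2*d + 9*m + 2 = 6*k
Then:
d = -1028/1193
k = -275/3579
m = -1664/3579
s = -203/1193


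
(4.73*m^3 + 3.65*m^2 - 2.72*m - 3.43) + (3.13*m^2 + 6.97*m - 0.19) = 4.73*m^3 + 6.78*m^2 + 4.25*m - 3.62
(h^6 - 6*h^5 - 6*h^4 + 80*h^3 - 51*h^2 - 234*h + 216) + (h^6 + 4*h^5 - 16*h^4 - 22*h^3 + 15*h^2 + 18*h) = 2*h^6 - 2*h^5 - 22*h^4 + 58*h^3 - 36*h^2 - 216*h + 216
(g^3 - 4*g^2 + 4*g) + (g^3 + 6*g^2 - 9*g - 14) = 2*g^3 + 2*g^2 - 5*g - 14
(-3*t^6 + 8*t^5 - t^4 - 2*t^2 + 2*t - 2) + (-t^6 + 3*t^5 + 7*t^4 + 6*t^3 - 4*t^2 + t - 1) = -4*t^6 + 11*t^5 + 6*t^4 + 6*t^3 - 6*t^2 + 3*t - 3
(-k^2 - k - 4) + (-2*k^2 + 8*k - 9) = -3*k^2 + 7*k - 13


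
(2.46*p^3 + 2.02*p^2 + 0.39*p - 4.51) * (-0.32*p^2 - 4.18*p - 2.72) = -0.7872*p^5 - 10.9292*p^4 - 15.2596*p^3 - 5.6814*p^2 + 17.791*p + 12.2672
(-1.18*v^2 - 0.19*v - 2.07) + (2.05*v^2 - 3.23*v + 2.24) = 0.87*v^2 - 3.42*v + 0.17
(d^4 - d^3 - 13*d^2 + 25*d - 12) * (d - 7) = d^5 - 8*d^4 - 6*d^3 + 116*d^2 - 187*d + 84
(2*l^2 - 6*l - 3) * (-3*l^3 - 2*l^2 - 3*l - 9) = -6*l^5 + 14*l^4 + 15*l^3 + 6*l^2 + 63*l + 27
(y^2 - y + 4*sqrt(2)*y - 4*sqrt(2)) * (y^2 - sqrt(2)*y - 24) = y^4 - y^3 + 3*sqrt(2)*y^3 - 32*y^2 - 3*sqrt(2)*y^2 - 96*sqrt(2)*y + 32*y + 96*sqrt(2)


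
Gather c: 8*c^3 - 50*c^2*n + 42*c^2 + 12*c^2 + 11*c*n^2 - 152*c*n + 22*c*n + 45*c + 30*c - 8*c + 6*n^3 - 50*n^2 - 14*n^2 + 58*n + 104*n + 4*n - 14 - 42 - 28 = 8*c^3 + c^2*(54 - 50*n) + c*(11*n^2 - 130*n + 67) + 6*n^3 - 64*n^2 + 166*n - 84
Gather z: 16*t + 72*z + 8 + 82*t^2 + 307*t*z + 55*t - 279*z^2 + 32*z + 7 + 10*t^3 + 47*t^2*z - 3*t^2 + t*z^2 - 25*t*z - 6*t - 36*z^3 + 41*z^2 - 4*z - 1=10*t^3 + 79*t^2 + 65*t - 36*z^3 + z^2*(t - 238) + z*(47*t^2 + 282*t + 100) + 14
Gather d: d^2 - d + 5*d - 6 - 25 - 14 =d^2 + 4*d - 45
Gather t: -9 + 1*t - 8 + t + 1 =2*t - 16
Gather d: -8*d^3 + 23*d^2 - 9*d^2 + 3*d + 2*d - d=-8*d^3 + 14*d^2 + 4*d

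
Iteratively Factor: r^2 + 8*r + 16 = (r + 4)*(r + 4)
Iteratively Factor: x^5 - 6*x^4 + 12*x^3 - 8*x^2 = (x - 2)*(x^4 - 4*x^3 + 4*x^2) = (x - 2)^2*(x^3 - 2*x^2) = (x - 2)^3*(x^2) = x*(x - 2)^3*(x)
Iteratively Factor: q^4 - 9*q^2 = (q)*(q^3 - 9*q) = q*(q + 3)*(q^2 - 3*q) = q^2*(q + 3)*(q - 3)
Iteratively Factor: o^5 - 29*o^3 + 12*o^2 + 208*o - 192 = (o - 1)*(o^4 + o^3 - 28*o^2 - 16*o + 192) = (o - 3)*(o - 1)*(o^3 + 4*o^2 - 16*o - 64) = (o - 3)*(o - 1)*(o + 4)*(o^2 - 16) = (o - 4)*(o - 3)*(o - 1)*(o + 4)*(o + 4)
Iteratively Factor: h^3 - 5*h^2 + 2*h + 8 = (h - 4)*(h^2 - h - 2) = (h - 4)*(h + 1)*(h - 2)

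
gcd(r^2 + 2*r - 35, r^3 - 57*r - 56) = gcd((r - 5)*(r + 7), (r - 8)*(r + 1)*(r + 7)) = r + 7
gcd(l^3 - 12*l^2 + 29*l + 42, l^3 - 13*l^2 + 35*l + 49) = l^2 - 6*l - 7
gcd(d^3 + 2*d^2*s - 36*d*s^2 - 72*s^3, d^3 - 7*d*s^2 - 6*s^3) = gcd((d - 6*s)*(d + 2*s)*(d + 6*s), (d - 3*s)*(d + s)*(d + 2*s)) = d + 2*s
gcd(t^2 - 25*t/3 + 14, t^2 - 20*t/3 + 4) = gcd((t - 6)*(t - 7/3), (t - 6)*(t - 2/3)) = t - 6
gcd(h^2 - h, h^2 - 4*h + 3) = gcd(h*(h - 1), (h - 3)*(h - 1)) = h - 1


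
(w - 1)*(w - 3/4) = w^2 - 7*w/4 + 3/4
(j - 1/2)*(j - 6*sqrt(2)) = j^2 - 6*sqrt(2)*j - j/2 + 3*sqrt(2)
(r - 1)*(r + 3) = r^2 + 2*r - 3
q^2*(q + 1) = q^3 + q^2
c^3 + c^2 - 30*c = c*(c - 5)*(c + 6)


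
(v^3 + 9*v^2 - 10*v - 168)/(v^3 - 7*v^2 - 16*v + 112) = (v^2 + 13*v + 42)/(v^2 - 3*v - 28)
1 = 1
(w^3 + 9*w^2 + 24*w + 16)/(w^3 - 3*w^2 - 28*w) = (w^2 + 5*w + 4)/(w*(w - 7))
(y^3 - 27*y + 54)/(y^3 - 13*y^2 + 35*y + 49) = (y^3 - 27*y + 54)/(y^3 - 13*y^2 + 35*y + 49)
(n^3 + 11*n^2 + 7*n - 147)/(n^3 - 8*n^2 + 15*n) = (n^2 + 14*n + 49)/(n*(n - 5))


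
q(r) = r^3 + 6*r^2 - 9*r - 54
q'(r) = 3*r^2 + 12*r - 9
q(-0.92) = -41.42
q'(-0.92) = -17.50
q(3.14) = 7.86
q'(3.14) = 58.26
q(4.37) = 104.70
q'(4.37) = 100.73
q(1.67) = -47.64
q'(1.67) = 19.41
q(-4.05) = 14.43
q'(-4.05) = -8.39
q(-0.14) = -52.63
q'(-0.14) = -10.62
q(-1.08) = -38.54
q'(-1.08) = -18.46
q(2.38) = -27.95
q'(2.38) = 36.55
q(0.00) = -54.00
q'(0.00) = -9.00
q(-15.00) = -1944.00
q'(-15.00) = 486.00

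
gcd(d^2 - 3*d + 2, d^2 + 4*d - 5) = d - 1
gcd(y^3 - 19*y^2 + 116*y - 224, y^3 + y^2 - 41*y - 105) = y - 7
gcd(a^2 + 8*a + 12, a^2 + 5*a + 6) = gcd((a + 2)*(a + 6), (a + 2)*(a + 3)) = a + 2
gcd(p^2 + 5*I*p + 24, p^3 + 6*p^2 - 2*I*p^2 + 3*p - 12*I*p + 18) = p - 3*I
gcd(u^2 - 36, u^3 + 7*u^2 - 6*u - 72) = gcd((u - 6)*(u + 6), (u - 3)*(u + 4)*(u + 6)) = u + 6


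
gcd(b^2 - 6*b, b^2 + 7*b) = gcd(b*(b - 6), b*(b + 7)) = b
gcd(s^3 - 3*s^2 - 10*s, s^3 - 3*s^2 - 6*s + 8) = s + 2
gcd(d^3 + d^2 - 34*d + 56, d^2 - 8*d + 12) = d - 2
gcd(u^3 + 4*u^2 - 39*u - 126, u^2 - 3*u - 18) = u^2 - 3*u - 18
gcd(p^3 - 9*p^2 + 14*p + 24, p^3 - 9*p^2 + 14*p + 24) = p^3 - 9*p^2 + 14*p + 24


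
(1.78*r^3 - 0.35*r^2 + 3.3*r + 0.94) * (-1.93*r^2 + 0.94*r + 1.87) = -3.4354*r^5 + 2.3487*r^4 - 3.3694*r^3 + 0.6333*r^2 + 7.0546*r + 1.7578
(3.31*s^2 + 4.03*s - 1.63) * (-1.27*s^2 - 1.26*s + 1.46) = -4.2037*s^4 - 9.2887*s^3 + 1.8249*s^2 + 7.9376*s - 2.3798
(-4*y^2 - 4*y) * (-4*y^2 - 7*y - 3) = 16*y^4 + 44*y^3 + 40*y^2 + 12*y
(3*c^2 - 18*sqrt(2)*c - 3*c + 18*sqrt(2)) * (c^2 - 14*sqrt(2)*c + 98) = 3*c^4 - 60*sqrt(2)*c^3 - 3*c^3 + 60*sqrt(2)*c^2 + 798*c^2 - 1764*sqrt(2)*c - 798*c + 1764*sqrt(2)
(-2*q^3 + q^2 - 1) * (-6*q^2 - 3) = 12*q^5 - 6*q^4 + 6*q^3 + 3*q^2 + 3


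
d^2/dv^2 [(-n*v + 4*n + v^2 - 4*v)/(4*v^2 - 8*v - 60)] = (-n*v^3 + 12*n*v^2 - 69*n*v + 106*n - 2*v^3 + 45*v^2 - 180*v + 345)/(2*(v^6 - 6*v^5 - 33*v^4 + 172*v^3 + 495*v^2 - 1350*v - 3375))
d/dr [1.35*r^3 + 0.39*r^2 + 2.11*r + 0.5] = 4.05*r^2 + 0.78*r + 2.11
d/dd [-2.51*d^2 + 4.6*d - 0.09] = 4.6 - 5.02*d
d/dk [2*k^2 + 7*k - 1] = 4*k + 7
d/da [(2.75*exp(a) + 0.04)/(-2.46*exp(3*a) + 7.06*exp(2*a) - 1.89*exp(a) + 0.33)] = (13.53*exp(3*a) - 19.1198*exp(2*a) - 0.5648*exp(a) + 0.9831)*exp(a)/(6.0516*exp(6*a) - 34.7352*exp(5*a) + 59.1424*exp(4*a) - 28.3104*exp(3*a) + 8.2317*exp(2*a) - 1.2474*exp(a) + 0.1089)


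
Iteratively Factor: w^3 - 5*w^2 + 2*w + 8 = (w - 2)*(w^2 - 3*w - 4) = (w - 4)*(w - 2)*(w + 1)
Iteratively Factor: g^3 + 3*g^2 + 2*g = (g)*(g^2 + 3*g + 2) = g*(g + 2)*(g + 1)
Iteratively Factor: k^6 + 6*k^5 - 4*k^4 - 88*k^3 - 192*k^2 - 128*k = (k - 4)*(k^5 + 10*k^4 + 36*k^3 + 56*k^2 + 32*k) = (k - 4)*(k + 2)*(k^4 + 8*k^3 + 20*k^2 + 16*k) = k*(k - 4)*(k + 2)*(k^3 + 8*k^2 + 20*k + 16) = k*(k - 4)*(k + 2)^2*(k^2 + 6*k + 8) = k*(k - 4)*(k + 2)^2*(k + 4)*(k + 2)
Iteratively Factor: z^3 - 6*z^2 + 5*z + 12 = (z - 3)*(z^2 - 3*z - 4) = (z - 3)*(z + 1)*(z - 4)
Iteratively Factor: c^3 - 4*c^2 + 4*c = (c)*(c^2 - 4*c + 4) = c*(c - 2)*(c - 2)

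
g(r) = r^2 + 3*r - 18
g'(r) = 2*r + 3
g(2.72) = -2.44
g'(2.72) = 8.44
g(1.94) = -8.42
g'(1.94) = 6.88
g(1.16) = -13.17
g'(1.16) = 5.32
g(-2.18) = -19.79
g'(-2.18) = -1.36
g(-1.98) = -20.02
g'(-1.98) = -0.96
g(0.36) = -16.79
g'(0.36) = 3.72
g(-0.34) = -18.90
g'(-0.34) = 2.32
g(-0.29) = -18.79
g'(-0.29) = 2.42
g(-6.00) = 0.00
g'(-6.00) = -9.00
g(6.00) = 36.00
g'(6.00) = 15.00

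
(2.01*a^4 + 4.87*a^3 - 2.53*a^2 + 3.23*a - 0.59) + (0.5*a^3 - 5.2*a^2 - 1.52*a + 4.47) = 2.01*a^4 + 5.37*a^3 - 7.73*a^2 + 1.71*a + 3.88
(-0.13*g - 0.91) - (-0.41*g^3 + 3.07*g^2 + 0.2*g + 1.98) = 0.41*g^3 - 3.07*g^2 - 0.33*g - 2.89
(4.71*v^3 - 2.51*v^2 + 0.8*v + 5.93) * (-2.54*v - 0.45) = -11.9634*v^4 + 4.2559*v^3 - 0.9025*v^2 - 15.4222*v - 2.6685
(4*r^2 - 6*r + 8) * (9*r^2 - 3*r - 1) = 36*r^4 - 66*r^3 + 86*r^2 - 18*r - 8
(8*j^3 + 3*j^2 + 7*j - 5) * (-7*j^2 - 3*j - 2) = -56*j^5 - 45*j^4 - 74*j^3 + 8*j^2 + j + 10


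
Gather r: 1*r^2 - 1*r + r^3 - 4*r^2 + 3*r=r^3 - 3*r^2 + 2*r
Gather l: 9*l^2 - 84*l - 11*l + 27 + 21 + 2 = 9*l^2 - 95*l + 50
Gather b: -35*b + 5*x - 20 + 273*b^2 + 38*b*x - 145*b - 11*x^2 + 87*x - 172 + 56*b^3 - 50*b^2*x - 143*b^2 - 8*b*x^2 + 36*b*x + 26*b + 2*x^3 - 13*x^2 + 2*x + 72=56*b^3 + b^2*(130 - 50*x) + b*(-8*x^2 + 74*x - 154) + 2*x^3 - 24*x^2 + 94*x - 120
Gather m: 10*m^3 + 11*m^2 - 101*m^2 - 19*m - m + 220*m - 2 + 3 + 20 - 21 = 10*m^3 - 90*m^2 + 200*m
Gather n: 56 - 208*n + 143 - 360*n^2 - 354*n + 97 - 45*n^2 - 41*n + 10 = -405*n^2 - 603*n + 306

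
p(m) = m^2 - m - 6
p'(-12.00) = -25.00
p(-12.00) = 150.00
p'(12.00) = 23.00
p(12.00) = 126.00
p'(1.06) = 1.12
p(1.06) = -5.94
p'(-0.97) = -2.94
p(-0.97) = -4.09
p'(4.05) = 7.10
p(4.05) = 6.35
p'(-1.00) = -3.00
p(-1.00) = -4.00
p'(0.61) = 0.22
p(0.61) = -6.24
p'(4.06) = 7.12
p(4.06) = 6.42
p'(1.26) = 1.52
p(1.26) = -5.67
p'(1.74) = 2.48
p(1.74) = -4.71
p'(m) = 2*m - 1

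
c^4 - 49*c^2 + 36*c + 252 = (c - 6)*(c - 3)*(c + 2)*(c + 7)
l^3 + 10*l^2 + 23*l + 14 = (l + 1)*(l + 2)*(l + 7)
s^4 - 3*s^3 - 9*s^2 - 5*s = s*(s - 5)*(s + 1)^2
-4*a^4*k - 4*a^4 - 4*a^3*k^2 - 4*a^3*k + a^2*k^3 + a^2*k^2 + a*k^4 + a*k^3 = (-2*a + k)*(a + k)*(2*a + k)*(a*k + a)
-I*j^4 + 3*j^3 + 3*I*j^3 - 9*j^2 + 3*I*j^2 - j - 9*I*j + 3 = (j - 3)*(j + I)^2*(-I*j + 1)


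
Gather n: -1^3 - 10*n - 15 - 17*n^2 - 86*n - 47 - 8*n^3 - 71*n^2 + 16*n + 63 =-8*n^3 - 88*n^2 - 80*n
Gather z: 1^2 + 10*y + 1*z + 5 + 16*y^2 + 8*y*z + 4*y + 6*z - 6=16*y^2 + 14*y + z*(8*y + 7)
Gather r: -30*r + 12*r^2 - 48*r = 12*r^2 - 78*r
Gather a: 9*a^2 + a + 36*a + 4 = 9*a^2 + 37*a + 4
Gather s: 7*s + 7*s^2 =7*s^2 + 7*s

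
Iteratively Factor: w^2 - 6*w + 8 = (w - 2)*(w - 4)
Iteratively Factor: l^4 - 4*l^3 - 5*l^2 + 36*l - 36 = (l + 3)*(l^3 - 7*l^2 + 16*l - 12) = (l - 2)*(l + 3)*(l^2 - 5*l + 6) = (l - 3)*(l - 2)*(l + 3)*(l - 2)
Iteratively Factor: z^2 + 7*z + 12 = (z + 4)*(z + 3)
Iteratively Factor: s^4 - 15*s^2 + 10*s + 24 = (s + 1)*(s^3 - s^2 - 14*s + 24) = (s - 3)*(s + 1)*(s^2 + 2*s - 8) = (s - 3)*(s + 1)*(s + 4)*(s - 2)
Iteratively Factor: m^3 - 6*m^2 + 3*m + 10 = (m - 2)*(m^2 - 4*m - 5) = (m - 5)*(m - 2)*(m + 1)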